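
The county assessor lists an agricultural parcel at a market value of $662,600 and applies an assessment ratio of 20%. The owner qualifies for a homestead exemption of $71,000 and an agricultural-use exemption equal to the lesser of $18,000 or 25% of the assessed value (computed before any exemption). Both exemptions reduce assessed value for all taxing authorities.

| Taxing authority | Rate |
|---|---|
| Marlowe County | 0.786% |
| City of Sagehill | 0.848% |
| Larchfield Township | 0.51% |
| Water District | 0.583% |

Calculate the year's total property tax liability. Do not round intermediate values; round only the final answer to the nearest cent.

$1,186.79

Assessed value = $662,600 × 0.2 = $132,520
Agricultural-use exemption = min($18,000, 25% × $132,520) = min($18,000, $33,130) = $18,000 (dollar cap binds)
Taxable value = $132,520 − $71,000 − $18,000 = $43,520
Marlowe County: $43,520 × 0.00786 = $342.0672
City of Sagehill: $43,520 × 0.00848 = $369.0496
Larchfield Township: $43,520 × 0.0051 = $221.952
Water District: $43,520 × 0.00583 = $253.7216
Total = $1,186.7904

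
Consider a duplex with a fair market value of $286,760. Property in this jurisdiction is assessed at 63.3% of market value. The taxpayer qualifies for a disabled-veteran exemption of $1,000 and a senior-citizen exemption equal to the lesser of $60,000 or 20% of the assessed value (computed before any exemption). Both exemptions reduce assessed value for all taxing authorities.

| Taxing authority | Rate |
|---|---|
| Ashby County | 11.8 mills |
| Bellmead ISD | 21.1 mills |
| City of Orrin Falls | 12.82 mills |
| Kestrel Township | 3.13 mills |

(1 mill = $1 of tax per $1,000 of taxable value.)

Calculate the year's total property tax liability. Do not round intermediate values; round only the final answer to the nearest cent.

$7,044.92

Assessed value = $286,760 × 0.633 = $181,519.08
Senior-citizen exemption = min($60,000, 20% × $181,519.08) = min($60,000, $36,303.816) = $36,303.816 (percentage binds)
Taxable value = $181,519.08 − $1,000 − $36,303.816 = $144,215.264
Ashby County: $144,215.264 × 0.0118 = $1,701.7401152
Bellmead ISD: $144,215.264 × 0.0211 = $3,042.9420704
City of Orrin Falls: $144,215.264 × 0.01282 = $1,848.83968448
Kestrel Township: $144,215.264 × 0.00313 = $451.39377632
Total = $7,044.9156464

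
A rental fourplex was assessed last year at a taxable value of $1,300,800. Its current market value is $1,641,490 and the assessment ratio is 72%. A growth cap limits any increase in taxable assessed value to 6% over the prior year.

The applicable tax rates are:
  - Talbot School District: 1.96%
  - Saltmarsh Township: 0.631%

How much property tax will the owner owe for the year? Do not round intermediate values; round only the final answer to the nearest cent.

$30,622.32

Uncapped assessed value = $1,641,490 × 0.72 = $1,181,872.8
Cap limit = $1,300,800 × 1.06 = $1,378,848
Taxable assessed value = min($1,181,872.8, $1,378,848) = $1,181,872.8 (cap does not bind)
Talbot School District: $1,181,872.8 × 0.0196 = $23,164.70688
Saltmarsh Township: $1,181,872.8 × 0.00631 = $7,457.617368
Total = $30,622.324248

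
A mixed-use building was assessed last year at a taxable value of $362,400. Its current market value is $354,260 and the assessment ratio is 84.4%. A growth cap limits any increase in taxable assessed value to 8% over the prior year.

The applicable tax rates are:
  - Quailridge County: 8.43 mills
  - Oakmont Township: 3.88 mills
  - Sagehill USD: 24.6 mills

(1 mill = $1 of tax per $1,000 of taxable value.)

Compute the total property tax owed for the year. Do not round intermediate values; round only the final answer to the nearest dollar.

Uncapped assessed value = $354,260 × 0.844 = $298,995.44
Cap limit = $362,400 × 1.08 = $391,392
Taxable assessed value = min($298,995.44, $391,392) = $298,995.44 (cap does not bind)
Quailridge County: $298,995.44 × 0.00843 = $2,520.5315592
Oakmont Township: $298,995.44 × 0.00388 = $1,160.1023072
Sagehill USD: $298,995.44 × 0.0246 = $7,355.287824
Total = $11,035.9216904

$11,036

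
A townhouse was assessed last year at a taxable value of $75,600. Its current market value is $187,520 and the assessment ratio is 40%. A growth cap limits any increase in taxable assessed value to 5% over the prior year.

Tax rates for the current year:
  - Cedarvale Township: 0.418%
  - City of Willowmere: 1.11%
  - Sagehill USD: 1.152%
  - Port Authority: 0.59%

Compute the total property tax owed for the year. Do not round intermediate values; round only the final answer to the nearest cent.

Uncapped assessed value = $187,520 × 0.4 = $75,008
Cap limit = $75,600 × 1.05 = $79,380
Taxable assessed value = min($75,008, $79,380) = $75,008 (cap does not bind)
Cedarvale Township: $75,008 × 0.00418 = $313.53344
City of Willowmere: $75,008 × 0.0111 = $832.5888
Sagehill USD: $75,008 × 0.01152 = $864.09216
Port Authority: $75,008 × 0.0059 = $442.5472
Total = $2,452.7616

$2,452.76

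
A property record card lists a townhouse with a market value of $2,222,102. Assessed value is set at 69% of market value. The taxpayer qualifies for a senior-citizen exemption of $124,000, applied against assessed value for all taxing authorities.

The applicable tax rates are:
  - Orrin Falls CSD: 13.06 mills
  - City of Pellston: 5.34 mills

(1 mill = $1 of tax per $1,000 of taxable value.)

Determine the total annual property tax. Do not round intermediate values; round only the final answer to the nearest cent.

Assessed value = $2,222,102 × 0.69 = $1,533,250.38
Taxable value = $1,533,250.38 − $124,000 = $1,409,250.38
Orrin Falls CSD: $1,409,250.38 × 0.01306 = $18,404.8099628
City of Pellston: $1,409,250.38 × 0.00534 = $7,525.3970292
Total = $18,404.8099628 + $7,525.3970292 = $25,930.206992

$25,930.21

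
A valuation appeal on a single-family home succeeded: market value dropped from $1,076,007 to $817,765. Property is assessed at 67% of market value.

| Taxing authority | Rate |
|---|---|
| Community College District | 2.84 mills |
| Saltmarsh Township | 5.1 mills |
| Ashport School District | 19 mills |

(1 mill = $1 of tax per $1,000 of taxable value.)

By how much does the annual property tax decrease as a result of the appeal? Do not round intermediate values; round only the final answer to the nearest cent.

$4,661.22

Old assessed value = $1,076,007 × 0.67 = $720,924.69
New assessed value = $817,765 × 0.67 = $547,902.55
Combined rate = 0.00284 + 0.0051 + 0.019 = 0.02694
Old tax = $720,924.69 × 0.02694 = $19,421.7111486
New tax = $547,902.55 × 0.02694 = $14,760.494697
Reduction = $19,421.7111486 − $14,760.494697 = $4,661.2164516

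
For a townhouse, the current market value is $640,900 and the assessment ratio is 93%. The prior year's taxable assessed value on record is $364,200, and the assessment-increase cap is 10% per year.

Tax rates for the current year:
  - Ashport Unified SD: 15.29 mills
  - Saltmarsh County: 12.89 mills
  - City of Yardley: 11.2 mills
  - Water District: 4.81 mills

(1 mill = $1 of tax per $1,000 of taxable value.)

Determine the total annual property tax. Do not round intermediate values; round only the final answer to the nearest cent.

$17,703.40

Uncapped assessed value = $640,900 × 0.93 = $596,037
Cap limit = $364,200 × 1.1 = $400,620
Taxable assessed value = min($596,037, $400,620) = $400,620 (cap binds)
Ashport Unified SD: $400,620 × 0.01529 = $6,125.4798
Saltmarsh County: $400,620 × 0.01289 = $5,163.9918
City of Yardley: $400,620 × 0.0112 = $4,486.944
Water District: $400,620 × 0.00481 = $1,926.9822
Total = $17,703.3978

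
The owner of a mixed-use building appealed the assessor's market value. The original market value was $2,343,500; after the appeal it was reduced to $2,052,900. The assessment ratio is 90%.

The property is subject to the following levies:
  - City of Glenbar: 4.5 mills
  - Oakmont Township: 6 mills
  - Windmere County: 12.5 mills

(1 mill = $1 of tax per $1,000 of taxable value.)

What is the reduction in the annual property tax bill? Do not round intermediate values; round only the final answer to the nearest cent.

Old assessed value = $2,343,500 × 0.9 = $2,109,150
New assessed value = $2,052,900 × 0.9 = $1,847,610
Combined rate = 0.0045 + 0.006 + 0.0125 = 0.023
Old tax = $2,109,150 × 0.023 = $48,510.45
New tax = $1,847,610 × 0.023 = $42,495.03
Reduction = $48,510.45 − $42,495.03 = $6,015.42

$6,015.42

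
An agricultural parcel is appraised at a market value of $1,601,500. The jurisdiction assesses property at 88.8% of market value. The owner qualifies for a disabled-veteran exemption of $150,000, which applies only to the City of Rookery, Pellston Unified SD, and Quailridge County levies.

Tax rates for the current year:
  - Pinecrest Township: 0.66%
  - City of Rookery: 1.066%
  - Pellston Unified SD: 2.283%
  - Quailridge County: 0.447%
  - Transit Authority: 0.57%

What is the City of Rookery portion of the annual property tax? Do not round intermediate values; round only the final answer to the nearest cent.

Assessed value = $1,601,500 × 0.888 = $1,422,132
City of Rookery taxable value = $1,422,132 − $150,000 = $1,272,132
City of Rookery levy = $1,272,132 × 0.01066 = $13,560.92712

$13,560.93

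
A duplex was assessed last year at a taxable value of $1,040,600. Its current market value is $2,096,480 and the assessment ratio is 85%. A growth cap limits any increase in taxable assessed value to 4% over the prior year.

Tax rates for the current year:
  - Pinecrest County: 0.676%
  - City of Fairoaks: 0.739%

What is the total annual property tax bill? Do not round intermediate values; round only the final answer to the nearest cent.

$15,313.47

Uncapped assessed value = $2,096,480 × 0.85 = $1,782,008
Cap limit = $1,040,600 × 1.04 = $1,082,224
Taxable assessed value = min($1,782,008, $1,082,224) = $1,082,224 (cap binds)
Pinecrest County: $1,082,224 × 0.00676 = $7,315.83424
City of Fairoaks: $1,082,224 × 0.00739 = $7,997.63536
Total = $15,313.4696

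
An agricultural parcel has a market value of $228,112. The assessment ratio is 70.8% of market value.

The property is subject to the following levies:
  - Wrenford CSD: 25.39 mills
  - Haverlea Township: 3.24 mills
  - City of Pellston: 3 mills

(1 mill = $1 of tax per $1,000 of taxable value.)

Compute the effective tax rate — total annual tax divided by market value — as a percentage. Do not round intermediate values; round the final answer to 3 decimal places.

Assessed value = $228,112 × 0.708 = $161,503.296
Wrenford CSD: $161,503.296 × 0.02539 = $4,100.56868544
Haverlea Township: $161,503.296 × 0.00324 = $523.27067904
City of Pellston: $161,503.296 × 0.003 = $484.509888
Total tax = $5,108.34925248
Effective rate = $5,108.34925248 ÷ $228,112 = 2.239% of market value

2.239%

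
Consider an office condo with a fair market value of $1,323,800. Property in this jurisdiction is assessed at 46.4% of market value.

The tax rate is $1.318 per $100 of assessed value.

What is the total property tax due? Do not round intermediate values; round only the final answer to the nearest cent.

Assessed value = $1,323,800 × 0.464 = $614,243.2
Tax = $614,243.2 × 0.01318 = $8,095.725376

$8,095.73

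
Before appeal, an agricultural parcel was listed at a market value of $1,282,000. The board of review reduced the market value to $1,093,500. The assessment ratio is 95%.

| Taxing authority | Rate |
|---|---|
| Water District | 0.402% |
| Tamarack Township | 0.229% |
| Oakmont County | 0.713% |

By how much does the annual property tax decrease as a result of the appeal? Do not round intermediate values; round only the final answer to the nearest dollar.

$2,407

Old assessed value = $1,282,000 × 0.95 = $1,217,900
New assessed value = $1,093,500 × 0.95 = $1,038,825
Combined rate = 0.00402 + 0.00229 + 0.00713 = 0.01344
Old tax = $1,217,900 × 0.01344 = $16,368.576
New tax = $1,038,825 × 0.01344 = $13,961.808
Reduction = $16,368.576 − $13,961.808 = $2,406.768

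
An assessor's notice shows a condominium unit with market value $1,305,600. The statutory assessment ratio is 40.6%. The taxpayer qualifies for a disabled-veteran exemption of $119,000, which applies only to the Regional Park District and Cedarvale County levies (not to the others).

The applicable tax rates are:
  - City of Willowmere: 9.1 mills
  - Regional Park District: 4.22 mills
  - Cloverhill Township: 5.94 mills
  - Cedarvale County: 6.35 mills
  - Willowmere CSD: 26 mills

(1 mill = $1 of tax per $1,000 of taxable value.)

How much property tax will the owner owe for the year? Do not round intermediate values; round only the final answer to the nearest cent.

$26,099.27

Assessed value = $1,305,600 × 0.406 = $530,073.6
City of Willowmere: $530,073.6 × 0.0091 = $4,823.66976
Regional Park District: ($530,073.6 − $119,000) × 0.00422 = $411,073.6 × 0.00422 = $1,734.730592
Cloverhill Township: $530,073.6 × 0.00594 = $3,148.637184
Cedarvale County: ($530,073.6 − $119,000) × 0.00635 = $411,073.6 × 0.00635 = $2,610.31736
Willowmere CSD: $530,073.6 × 0.026 = $13,781.9136
Total = $26,099.268496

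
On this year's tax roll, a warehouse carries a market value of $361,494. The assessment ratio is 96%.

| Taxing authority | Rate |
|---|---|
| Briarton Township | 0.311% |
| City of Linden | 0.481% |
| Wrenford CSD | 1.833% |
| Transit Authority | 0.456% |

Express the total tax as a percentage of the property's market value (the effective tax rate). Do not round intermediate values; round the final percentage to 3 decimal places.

Assessed value = $361,494 × 0.96 = $347,034.24
Briarton Township: $347,034.24 × 0.00311 = $1,079.2764864
City of Linden: $347,034.24 × 0.00481 = $1,669.2346944
Wrenford CSD: $347,034.24 × 0.01833 = $6,361.1376192
Transit Authority: $347,034.24 × 0.00456 = $1,582.4761344
Total tax = $10,692.1249344
Effective rate = $10,692.1249344 ÷ $361,494 = 2.958% of market value

2.958%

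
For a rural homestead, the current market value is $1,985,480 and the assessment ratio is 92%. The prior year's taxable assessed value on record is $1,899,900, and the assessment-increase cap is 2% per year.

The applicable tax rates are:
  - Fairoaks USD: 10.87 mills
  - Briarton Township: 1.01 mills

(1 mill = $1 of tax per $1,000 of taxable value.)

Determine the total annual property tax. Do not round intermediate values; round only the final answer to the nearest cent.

Uncapped assessed value = $1,985,480 × 0.92 = $1,826,641.6
Cap limit = $1,899,900 × 1.02 = $1,937,898
Taxable assessed value = min($1,826,641.6, $1,937,898) = $1,826,641.6 (cap does not bind)
Fairoaks USD: $1,826,641.6 × 0.01087 = $19,855.594192
Briarton Township: $1,826,641.6 × 0.00101 = $1,844.908016
Total = $21,700.502208

$21,700.50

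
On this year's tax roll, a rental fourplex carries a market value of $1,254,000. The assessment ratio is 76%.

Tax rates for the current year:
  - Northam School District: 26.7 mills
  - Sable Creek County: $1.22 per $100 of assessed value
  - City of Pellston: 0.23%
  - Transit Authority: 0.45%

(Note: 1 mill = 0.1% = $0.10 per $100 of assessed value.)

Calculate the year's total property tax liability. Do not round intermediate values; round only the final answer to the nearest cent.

Assessed value = $1,254,000 × 0.76 = $953,040
Northam School District: $953,040 × 0.0267 = $25,446.168
Sable Creek County: $953,040 × 0.0122 = $11,627.088
City of Pellston: $953,040 × 0.0023 = $2,191.992
Transit Authority: $953,040 × 0.0045 = $4,288.68
Total = $43,553.928

$43,553.93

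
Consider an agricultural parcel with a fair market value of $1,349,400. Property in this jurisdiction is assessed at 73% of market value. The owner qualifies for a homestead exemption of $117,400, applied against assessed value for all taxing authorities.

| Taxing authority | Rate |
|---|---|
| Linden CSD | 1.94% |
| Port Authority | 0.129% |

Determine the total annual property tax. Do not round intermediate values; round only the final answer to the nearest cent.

$17,951.93

Assessed value = $1,349,400 × 0.73 = $985,062
Taxable value = $985,062 − $117,400 = $867,662
Linden CSD: $867,662 × 0.0194 = $16,832.6428
Port Authority: $867,662 × 0.00129 = $1,119.28398
Total = $16,832.6428 + $1,119.28398 = $17,951.92678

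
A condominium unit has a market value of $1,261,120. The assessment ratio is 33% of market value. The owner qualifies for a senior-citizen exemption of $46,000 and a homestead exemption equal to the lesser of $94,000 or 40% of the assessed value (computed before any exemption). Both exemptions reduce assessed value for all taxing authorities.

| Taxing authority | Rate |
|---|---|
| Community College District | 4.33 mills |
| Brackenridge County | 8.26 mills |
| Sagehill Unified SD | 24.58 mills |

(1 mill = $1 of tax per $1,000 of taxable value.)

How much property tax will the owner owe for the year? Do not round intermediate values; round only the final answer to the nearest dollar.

$10,265

Assessed value = $1,261,120 × 0.33 = $416,169.6
Homestead exemption = min($94,000, 40% × $416,169.6) = min($94,000, $166,467.84) = $94,000 (dollar cap binds)
Taxable value = $416,169.6 − $46,000 − $94,000 = $276,169.6
Community College District: $276,169.6 × 0.00433 = $1,195.814368
Brackenridge County: $276,169.6 × 0.00826 = $2,281.160896
Sagehill Unified SD: $276,169.6 × 0.02458 = $6,788.248768
Total = $10,265.224032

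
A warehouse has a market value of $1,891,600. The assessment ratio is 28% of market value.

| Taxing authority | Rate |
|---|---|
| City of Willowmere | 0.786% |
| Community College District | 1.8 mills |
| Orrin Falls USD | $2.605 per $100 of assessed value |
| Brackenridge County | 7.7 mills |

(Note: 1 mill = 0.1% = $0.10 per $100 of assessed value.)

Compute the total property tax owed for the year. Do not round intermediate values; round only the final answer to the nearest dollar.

Assessed value = $1,891,600 × 0.28 = $529,648
City of Willowmere: $529,648 × 0.00786 = $4,163.03328
Community College District: $529,648 × 0.0018 = $953.3664
Orrin Falls USD: $529,648 × 0.02605 = $13,797.3304
Brackenridge County: $529,648 × 0.0077 = $4,078.2896
Total = $22,992.01968

$22,992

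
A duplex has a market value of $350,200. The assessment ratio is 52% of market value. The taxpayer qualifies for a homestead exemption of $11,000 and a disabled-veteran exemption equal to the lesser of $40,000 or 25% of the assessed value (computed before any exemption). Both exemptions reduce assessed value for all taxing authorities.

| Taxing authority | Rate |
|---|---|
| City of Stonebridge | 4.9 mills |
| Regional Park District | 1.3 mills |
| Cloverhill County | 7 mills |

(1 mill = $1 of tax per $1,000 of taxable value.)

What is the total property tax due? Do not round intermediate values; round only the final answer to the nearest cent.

Assessed value = $350,200 × 0.52 = $182,104
Disabled-veteran exemption = min($40,000, 25% × $182,104) = min($40,000, $45,526) = $40,000 (dollar cap binds)
Taxable value = $182,104 − $11,000 − $40,000 = $131,104
City of Stonebridge: $131,104 × 0.0049 = $642.4096
Regional Park District: $131,104 × 0.0013 = $170.4352
Cloverhill County: $131,104 × 0.007 = $917.728
Total = $1,730.5728

$1,730.57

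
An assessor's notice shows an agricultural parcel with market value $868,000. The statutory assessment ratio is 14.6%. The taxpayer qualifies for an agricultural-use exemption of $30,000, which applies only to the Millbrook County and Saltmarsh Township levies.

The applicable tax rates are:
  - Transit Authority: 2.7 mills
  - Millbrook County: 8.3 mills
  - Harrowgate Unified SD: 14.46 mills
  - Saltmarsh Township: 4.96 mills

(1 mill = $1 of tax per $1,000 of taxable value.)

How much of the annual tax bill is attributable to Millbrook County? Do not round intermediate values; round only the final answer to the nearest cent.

$802.84

Assessed value = $868,000 × 0.146 = $126,728
Millbrook County taxable value = $126,728 − $30,000 = $96,728
Millbrook County levy = $96,728 × 0.0083 = $802.8424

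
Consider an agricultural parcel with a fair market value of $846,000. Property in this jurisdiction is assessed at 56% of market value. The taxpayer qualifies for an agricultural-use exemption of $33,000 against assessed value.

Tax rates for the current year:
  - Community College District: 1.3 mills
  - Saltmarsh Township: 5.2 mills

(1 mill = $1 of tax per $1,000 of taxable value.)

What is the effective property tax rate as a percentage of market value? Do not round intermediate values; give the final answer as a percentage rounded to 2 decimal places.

Assessed value = $846,000 × 0.56 = $473,760
Taxable value = $473,760 − $33,000 = $440,760
Community College District: $440,760 × 0.0013 = $572.988
Saltmarsh Township: $440,760 × 0.0052 = $2,291.952
Total tax = $2,864.94
Effective rate = $2,864.94 ÷ $846,000 = 0.34% of market value

0.34%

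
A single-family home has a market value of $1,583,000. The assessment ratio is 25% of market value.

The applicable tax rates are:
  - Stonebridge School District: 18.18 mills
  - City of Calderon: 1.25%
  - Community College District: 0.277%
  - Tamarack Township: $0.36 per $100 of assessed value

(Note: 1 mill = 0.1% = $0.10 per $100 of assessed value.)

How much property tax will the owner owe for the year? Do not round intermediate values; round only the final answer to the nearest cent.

$14,662.54

Assessed value = $1,583,000 × 0.25 = $395,750
Stonebridge School District: $395,750 × 0.01818 = $7,194.735
City of Calderon: $395,750 × 0.0125 = $4,946.875
Community College District: $395,750 × 0.00277 = $1,096.2275
Tamarack Township: $395,750 × 0.0036 = $1,424.7
Total = $14,662.5375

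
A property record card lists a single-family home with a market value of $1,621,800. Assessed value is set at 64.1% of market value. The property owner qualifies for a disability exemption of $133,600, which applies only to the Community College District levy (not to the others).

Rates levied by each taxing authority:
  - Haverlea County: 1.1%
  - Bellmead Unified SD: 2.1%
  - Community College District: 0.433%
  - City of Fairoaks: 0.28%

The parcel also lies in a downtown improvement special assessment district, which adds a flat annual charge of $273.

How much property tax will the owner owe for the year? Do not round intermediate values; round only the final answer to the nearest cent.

Assessed value = $1,621,800 × 0.641 = $1,039,573.8
Haverlea County: $1,039,573.8 × 0.011 = $11,435.3118
Bellmead Unified SD: $1,039,573.8 × 0.021 = $21,831.0498
Community College District: ($1,039,573.8 − $133,600) × 0.00433 = $905,973.8 × 0.00433 = $3,922.866554
City of Fairoaks: $1,039,573.8 × 0.0028 = $2,910.80664
Levies subtotal = $40,100.034794
Total = $40,100.034794 + $273 = $40,373.034794

$40,373.03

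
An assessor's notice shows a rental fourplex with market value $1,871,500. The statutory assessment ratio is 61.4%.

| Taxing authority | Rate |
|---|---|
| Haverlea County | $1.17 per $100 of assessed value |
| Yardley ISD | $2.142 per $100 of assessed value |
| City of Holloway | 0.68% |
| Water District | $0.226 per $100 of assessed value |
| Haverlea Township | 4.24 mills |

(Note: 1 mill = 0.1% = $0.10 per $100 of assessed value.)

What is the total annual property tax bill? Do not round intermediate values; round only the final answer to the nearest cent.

Assessed value = $1,871,500 × 0.614 = $1,149,101
Haverlea County: $1,149,101 × 0.0117 = $13,444.4817
Yardley ISD: $1,149,101 × 0.02142 = $24,613.74342
City of Holloway: $1,149,101 × 0.0068 = $7,813.8868
Water District: $1,149,101 × 0.00226 = $2,596.96826
Haverlea Township: $1,149,101 × 0.00424 = $4,872.18824
Total = $53,341.26842

$53,341.27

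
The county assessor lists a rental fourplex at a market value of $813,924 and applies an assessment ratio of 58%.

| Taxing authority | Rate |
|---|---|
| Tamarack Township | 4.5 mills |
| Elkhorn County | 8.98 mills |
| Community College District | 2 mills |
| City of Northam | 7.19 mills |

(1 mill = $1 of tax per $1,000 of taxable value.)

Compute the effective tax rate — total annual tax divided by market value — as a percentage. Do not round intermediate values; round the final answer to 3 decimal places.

Assessed value = $813,924 × 0.58 = $472,075.92
Tamarack Township: $472,075.92 × 0.0045 = $2,124.34164
Elkhorn County: $472,075.92 × 0.00898 = $4,239.2417616
Community College District: $472,075.92 × 0.002 = $944.15184
City of Northam: $472,075.92 × 0.00719 = $3,394.2258648
Total tax = $10,701.9611064
Effective rate = $10,701.9611064 ÷ $813,924 = 1.315% of market value

1.315%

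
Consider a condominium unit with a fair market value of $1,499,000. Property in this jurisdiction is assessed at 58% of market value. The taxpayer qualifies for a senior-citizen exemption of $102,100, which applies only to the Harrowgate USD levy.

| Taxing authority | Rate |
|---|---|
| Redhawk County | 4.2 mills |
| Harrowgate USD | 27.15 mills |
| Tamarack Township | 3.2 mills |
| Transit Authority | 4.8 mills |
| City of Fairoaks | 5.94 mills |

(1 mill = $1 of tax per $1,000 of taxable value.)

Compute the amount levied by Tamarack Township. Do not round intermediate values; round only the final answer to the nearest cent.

Assessed value = $1,499,000 × 0.58 = $869,420
Tamarack Township taxable value = $869,420 (exemption does not apply)
Tamarack Township levy = $869,420 × 0.0032 = $2,782.144

$2,782.14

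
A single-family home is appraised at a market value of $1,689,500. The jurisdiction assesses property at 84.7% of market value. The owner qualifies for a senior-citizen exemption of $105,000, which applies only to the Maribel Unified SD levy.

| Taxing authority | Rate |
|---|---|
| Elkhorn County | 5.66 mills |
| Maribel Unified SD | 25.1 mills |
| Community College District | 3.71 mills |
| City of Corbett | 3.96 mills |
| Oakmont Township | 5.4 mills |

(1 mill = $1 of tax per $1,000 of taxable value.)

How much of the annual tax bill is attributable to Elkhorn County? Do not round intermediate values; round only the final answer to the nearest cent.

Assessed value = $1,689,500 × 0.847 = $1,431,006.5
Elkhorn County taxable value = $1,431,006.5 (exemption does not apply)
Elkhorn County levy = $1,431,006.5 × 0.00566 = $8,099.49679

$8,099.50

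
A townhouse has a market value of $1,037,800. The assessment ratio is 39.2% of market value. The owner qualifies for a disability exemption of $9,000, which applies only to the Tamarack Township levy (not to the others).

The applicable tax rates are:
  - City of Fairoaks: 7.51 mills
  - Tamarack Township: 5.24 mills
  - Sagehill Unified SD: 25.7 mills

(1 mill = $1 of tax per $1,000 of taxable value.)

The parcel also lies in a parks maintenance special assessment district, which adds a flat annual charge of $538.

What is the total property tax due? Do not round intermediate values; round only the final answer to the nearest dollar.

Assessed value = $1,037,800 × 0.392 = $406,817.6
City of Fairoaks: $406,817.6 × 0.00751 = $3,055.200176
Tamarack Township: ($406,817.6 − $9,000) × 0.00524 = $397,817.6 × 0.00524 = $2,084.564224
Sagehill Unified SD: $406,817.6 × 0.0257 = $10,455.21232
Levies subtotal = $15,594.97672
Total = $15,594.97672 + $538 = $16,132.97672

$16,133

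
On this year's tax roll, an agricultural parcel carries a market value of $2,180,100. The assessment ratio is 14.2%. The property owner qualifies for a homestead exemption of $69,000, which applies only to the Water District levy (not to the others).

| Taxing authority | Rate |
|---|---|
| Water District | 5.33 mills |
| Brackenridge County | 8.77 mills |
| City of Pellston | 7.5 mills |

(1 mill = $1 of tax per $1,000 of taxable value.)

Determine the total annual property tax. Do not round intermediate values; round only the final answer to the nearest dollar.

Assessed value = $2,180,100 × 0.142 = $309,574.2
Water District: ($309,574.2 − $69,000) × 0.00533 = $240,574.2 × 0.00533 = $1,282.260486
Brackenridge County: $309,574.2 × 0.00877 = $2,714.965734
City of Pellston: $309,574.2 × 0.0075 = $2,321.8065
Total = $6,319.03272

$6,319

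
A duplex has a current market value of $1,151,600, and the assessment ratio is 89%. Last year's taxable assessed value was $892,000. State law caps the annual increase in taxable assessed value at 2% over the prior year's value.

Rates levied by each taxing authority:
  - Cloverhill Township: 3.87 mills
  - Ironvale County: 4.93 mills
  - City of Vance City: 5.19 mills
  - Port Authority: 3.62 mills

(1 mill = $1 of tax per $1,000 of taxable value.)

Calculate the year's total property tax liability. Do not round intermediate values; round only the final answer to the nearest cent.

$16,022.28

Uncapped assessed value = $1,151,600 × 0.89 = $1,024,924
Cap limit = $892,000 × 1.02 = $909,840
Taxable assessed value = min($1,024,924, $909,840) = $909,840 (cap binds)
Cloverhill Township: $909,840 × 0.00387 = $3,521.0808
Ironvale County: $909,840 × 0.00493 = $4,485.5112
City of Vance City: $909,840 × 0.00519 = $4,722.0696
Port Authority: $909,840 × 0.00362 = $3,293.6208
Total = $16,022.2824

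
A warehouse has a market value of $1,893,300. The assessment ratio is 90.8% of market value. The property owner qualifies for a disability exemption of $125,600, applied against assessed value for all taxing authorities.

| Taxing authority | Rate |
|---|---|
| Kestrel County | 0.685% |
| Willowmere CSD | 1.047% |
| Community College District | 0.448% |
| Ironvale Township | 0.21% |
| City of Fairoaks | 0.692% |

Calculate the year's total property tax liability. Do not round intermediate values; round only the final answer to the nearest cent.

Assessed value = $1,893,300 × 0.908 = $1,719,116.4
Taxable value = $1,719,116.4 − $125,600 = $1,593,516.4
Kestrel County: $1,593,516.4 × 0.00685 = $10,915.58734
Willowmere CSD: $1,593,516.4 × 0.01047 = $16,684.116708
Community College District: $1,593,516.4 × 0.00448 = $7,138.953472
Ironvale Township: $1,593,516.4 × 0.0021 = $3,346.38444
City of Fairoaks: $1,593,516.4 × 0.00692 = $11,027.133488
Total = $10,915.58734 + $16,684.116708 + $7,138.953472 + $3,346.38444 + $11,027.133488 = $49,112.175448

$49,112.18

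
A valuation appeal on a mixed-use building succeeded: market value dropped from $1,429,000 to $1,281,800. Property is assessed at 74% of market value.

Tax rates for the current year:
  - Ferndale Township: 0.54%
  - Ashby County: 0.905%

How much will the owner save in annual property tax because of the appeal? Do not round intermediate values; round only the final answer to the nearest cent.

$1,574.01

Old assessed value = $1,429,000 × 0.74 = $1,057,460
New assessed value = $1,281,800 × 0.74 = $948,532
Combined rate = 0.0054 + 0.00905 = 0.01445
Old tax = $1,057,460 × 0.01445 = $15,280.297
New tax = $948,532 × 0.01445 = $13,706.2874
Reduction = $15,280.297 − $13,706.2874 = $1,574.0096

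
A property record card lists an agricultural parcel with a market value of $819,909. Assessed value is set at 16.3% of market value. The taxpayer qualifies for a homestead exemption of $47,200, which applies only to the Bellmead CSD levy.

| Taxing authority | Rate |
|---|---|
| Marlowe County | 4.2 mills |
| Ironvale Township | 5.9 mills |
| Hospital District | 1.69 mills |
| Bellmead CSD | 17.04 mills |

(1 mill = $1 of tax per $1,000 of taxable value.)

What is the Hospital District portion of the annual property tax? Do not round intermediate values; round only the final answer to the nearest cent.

$225.86

Assessed value = $819,909 × 0.163 = $133,645.167
Hospital District taxable value = $133,645.167 (exemption does not apply)
Hospital District levy = $133,645.167 × 0.00169 = $225.86033223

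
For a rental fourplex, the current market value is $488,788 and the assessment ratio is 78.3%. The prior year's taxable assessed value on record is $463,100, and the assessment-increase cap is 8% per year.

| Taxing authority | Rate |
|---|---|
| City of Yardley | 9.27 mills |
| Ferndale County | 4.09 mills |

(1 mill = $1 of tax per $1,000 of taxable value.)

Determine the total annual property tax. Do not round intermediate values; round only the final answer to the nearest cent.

$5,113.15

Uncapped assessed value = $488,788 × 0.783 = $382,721.004
Cap limit = $463,100 × 1.08 = $500,148
Taxable assessed value = min($382,721.004, $500,148) = $382,721.004 (cap does not bind)
City of Yardley: $382,721.004 × 0.00927 = $3,547.82370708
Ferndale County: $382,721.004 × 0.00409 = $1,565.32890636
Total = $5,113.15261344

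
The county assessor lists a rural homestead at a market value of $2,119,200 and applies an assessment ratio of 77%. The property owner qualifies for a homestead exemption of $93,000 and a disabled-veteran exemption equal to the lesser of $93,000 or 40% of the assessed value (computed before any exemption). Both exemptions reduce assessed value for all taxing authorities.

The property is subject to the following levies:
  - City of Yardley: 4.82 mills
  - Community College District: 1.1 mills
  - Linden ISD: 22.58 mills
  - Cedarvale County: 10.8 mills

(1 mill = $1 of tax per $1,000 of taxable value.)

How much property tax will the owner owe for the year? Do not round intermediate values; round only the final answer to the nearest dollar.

$56,819

Assessed value = $2,119,200 × 0.77 = $1,631,784
Disabled-veteran exemption = min($93,000, 40% × $1,631,784) = min($93,000, $652,713.6) = $93,000 (dollar cap binds)
Taxable value = $1,631,784 − $93,000 − $93,000 = $1,445,784
City of Yardley: $1,445,784 × 0.00482 = $6,968.67888
Community College District: $1,445,784 × 0.0011 = $1,590.3624
Linden ISD: $1,445,784 × 0.02258 = $32,645.80272
Cedarvale County: $1,445,784 × 0.0108 = $15,614.4672
Total = $56,819.3112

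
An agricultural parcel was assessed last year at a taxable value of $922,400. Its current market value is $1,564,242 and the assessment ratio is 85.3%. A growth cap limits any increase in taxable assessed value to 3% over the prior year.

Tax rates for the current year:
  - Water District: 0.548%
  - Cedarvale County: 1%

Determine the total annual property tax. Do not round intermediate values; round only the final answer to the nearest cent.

$14,707.11

Uncapped assessed value = $1,564,242 × 0.853 = $1,334,298.426
Cap limit = $922,400 × 1.03 = $950,072
Taxable assessed value = min($1,334,298.426, $950,072) = $950,072 (cap binds)
Water District: $950,072 × 0.00548 = $5,206.39456
Cedarvale County: $950,072 × 0.01 = $9,500.72
Total = $14,707.11456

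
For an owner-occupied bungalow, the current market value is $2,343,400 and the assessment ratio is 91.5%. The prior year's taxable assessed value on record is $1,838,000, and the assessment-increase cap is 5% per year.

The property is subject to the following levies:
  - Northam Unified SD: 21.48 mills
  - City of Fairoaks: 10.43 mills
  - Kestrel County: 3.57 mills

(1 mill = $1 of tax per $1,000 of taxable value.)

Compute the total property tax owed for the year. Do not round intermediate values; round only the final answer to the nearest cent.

$68,472.85

Uncapped assessed value = $2,343,400 × 0.915 = $2,144,211
Cap limit = $1,838,000 × 1.05 = $1,929,900
Taxable assessed value = min($2,144,211, $1,929,900) = $1,929,900 (cap binds)
Northam Unified SD: $1,929,900 × 0.02148 = $41,454.252
City of Fairoaks: $1,929,900 × 0.01043 = $20,128.857
Kestrel County: $1,929,900 × 0.00357 = $6,889.743
Total = $68,472.852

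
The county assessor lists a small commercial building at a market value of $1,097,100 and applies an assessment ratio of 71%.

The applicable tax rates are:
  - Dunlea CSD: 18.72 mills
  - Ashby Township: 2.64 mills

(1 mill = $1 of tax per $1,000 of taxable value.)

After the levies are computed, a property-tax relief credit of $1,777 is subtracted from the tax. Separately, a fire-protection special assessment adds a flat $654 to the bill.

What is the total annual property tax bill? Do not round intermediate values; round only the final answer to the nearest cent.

$15,515.18

Assessed value = $1,097,100 × 0.71 = $778,941
Dunlea CSD: $778,941 × 0.01872 = $14,581.77552
Ashby Township: $778,941 × 0.00264 = $2,056.40424
Levies subtotal = $16,638.17976
After credit = $16,638.17976 − $1,777 = $14,861.17976
Total = $14,861.17976 + $654 = $15,515.17976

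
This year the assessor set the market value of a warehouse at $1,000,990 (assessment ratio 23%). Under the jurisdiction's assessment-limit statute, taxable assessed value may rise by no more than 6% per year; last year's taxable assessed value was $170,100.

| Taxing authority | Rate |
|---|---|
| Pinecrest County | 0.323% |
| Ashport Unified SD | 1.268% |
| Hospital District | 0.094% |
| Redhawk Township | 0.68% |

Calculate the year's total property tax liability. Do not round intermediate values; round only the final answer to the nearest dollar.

$4,264

Uncapped assessed value = $1,000,990 × 0.23 = $230,227.7
Cap limit = $170,100 × 1.06 = $180,306
Taxable assessed value = min($230,227.7, $180,306) = $180,306 (cap binds)
Pinecrest County: $180,306 × 0.00323 = $582.38838
Ashport Unified SD: $180,306 × 0.01268 = $2,286.28008
Hospital District: $180,306 × 0.00094 = $169.48764
Redhawk Township: $180,306 × 0.0068 = $1,226.0808
Total = $4,264.2369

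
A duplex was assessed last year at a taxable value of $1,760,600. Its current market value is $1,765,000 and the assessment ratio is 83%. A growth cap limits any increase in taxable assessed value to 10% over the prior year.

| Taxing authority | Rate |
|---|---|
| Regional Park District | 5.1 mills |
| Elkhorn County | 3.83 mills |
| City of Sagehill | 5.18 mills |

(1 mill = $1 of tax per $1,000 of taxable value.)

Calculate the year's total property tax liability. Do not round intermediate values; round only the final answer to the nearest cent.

$20,670.44

Uncapped assessed value = $1,765,000 × 0.83 = $1,464,950
Cap limit = $1,760,600 × 1.1 = $1,936,660
Taxable assessed value = min($1,464,950, $1,936,660) = $1,464,950 (cap does not bind)
Regional Park District: $1,464,950 × 0.0051 = $7,471.245
Elkhorn County: $1,464,950 × 0.00383 = $5,610.7585
City of Sagehill: $1,464,950 × 0.00518 = $7,588.441
Total = $20,670.4445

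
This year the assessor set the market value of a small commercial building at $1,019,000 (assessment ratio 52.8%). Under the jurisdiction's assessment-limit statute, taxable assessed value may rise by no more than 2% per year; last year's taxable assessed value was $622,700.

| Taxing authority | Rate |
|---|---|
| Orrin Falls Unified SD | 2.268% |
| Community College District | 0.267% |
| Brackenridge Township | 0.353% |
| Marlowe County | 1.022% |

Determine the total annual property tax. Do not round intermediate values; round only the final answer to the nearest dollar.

$21,037

Uncapped assessed value = $1,019,000 × 0.528 = $538,032
Cap limit = $622,700 × 1.02 = $635,154
Taxable assessed value = min($538,032, $635,154) = $538,032 (cap does not bind)
Orrin Falls Unified SD: $538,032 × 0.02268 = $12,202.56576
Community College District: $538,032 × 0.00267 = $1,436.54544
Brackenridge Township: $538,032 × 0.00353 = $1,899.25296
Marlowe County: $538,032 × 0.01022 = $5,498.68704
Total = $21,037.0512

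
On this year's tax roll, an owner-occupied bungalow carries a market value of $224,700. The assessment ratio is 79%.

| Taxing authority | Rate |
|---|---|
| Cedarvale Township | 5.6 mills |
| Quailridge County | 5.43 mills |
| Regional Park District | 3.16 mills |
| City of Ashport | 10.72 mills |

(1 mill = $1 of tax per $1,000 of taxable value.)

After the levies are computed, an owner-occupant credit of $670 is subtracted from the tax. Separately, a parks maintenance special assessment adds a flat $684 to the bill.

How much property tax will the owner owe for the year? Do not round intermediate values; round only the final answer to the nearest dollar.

Assessed value = $224,700 × 0.79 = $177,513
Cedarvale Township: $177,513 × 0.0056 = $994.0728
Quailridge County: $177,513 × 0.00543 = $963.89559
Regional Park District: $177,513 × 0.00316 = $560.94108
City of Ashport: $177,513 × 0.01072 = $1,902.93936
Levies subtotal = $4,421.84883
After credit = $4,421.84883 − $670 = $3,751.84883
Total = $3,751.84883 + $684 = $4,435.84883

$4,436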